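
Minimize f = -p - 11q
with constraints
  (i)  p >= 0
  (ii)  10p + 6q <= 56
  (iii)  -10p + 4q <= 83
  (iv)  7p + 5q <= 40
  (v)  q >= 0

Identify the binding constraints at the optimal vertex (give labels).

(i) and (iv)

Extreme points and f = -p - 11q:
  (0, 8) → f = -88
  (0, 0) → f = 0
  (5, 1) → f = -16
  (28/5, 0) → f = -28/5

The minimum is at (0, 8). Substituting into each constraint, equality holds for (i) and (iv); the remaining constraints have slack.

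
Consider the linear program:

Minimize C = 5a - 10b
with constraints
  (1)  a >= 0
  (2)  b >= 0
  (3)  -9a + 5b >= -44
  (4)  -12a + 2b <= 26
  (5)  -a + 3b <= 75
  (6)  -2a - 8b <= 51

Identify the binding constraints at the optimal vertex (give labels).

(4) and (5)

Vertices and C = 5a - 10b:
  (0, 0) → C = 0
  (0, 13) → C = -130
  (44/9, 0) → C = 220/9
  (507/22, 719/22) → C = -4655/22
  (36/17, 437/17) → C = -4190/17

The minimum is at (36/17, 437/17). Substituting into each constraint, equality holds for (4) and (5); the remaining constraints have slack.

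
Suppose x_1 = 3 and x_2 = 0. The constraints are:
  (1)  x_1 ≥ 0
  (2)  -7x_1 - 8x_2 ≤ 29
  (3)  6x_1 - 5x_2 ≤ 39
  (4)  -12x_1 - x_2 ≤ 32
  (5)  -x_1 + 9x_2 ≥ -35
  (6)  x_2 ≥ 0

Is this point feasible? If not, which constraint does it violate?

feasible

(1): 3 ≥ 0 ✓
(2): -21 ≤ 29 ✓
(3): 18 ≤ 39 ✓
(4): -36 ≤ 32 ✓
(5): -3 ≥ -35 ✓
(6): 0 ≥ 0 ✓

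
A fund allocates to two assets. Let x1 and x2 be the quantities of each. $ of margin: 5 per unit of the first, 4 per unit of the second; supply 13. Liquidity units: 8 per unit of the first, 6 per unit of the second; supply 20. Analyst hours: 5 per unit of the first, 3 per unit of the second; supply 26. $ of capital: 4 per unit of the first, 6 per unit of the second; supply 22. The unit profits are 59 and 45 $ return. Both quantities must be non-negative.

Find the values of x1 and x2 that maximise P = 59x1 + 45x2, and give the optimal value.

Feasible corners and P = 59x1 + 45x2:
  (0, 0) → P = 0
  (0, 13/4) → P = 585/4
  (5/2, 0) → P = 295/2
  (1, 2) → P = 149

x1 = 1, x2 = 2, maximum P = 149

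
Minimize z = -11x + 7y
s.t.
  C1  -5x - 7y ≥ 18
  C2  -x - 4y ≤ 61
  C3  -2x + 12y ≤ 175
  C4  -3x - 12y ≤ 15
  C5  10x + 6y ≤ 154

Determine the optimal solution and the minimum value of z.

x = -37/13, y = -7/13, minimum z = 358/13

Vertices and z = -11x + 7y:
  (-1441/74, 839/74) → z = 10862/37
  (-37/13, -7/13) → z = 358/13
  (-38, 33/4) → z = 1903/4

The binding constraints are -5x - 7y = 18 and -3x - 12y = 15.
Solving simultaneously gives x = -37/13, y = -7/13.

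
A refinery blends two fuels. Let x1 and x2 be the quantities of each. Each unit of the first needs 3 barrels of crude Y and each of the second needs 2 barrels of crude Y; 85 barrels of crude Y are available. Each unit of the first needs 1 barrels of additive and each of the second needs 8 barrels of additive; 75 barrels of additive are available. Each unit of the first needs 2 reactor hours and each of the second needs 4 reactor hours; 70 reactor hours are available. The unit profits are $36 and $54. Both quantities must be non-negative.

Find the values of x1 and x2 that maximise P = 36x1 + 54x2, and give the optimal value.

The binding constraints are 3x1 + 2x2 = 85 and 2x1 + 4x2 = 70.
Solving simultaneously gives x1 = 25, x2 = 5.

x1 = 25, x2 = 5, maximum P = 1170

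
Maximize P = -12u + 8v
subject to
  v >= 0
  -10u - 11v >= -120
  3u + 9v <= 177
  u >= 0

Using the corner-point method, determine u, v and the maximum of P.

u = 0, v = 120/11, maximum P = 960/11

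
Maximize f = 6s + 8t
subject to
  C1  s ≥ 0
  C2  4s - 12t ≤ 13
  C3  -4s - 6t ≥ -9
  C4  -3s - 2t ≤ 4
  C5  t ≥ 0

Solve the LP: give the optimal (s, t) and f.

Extreme points and f = 6s + 8t:
  (0, 3/2) → f = 12
  (0, 0) → f = 0
  (9/4, 0) → f = 27/2

At the optimal vertex, -4s - 6t = -9 and t = 0.
Solving simultaneously gives s = 9/4, t = 0.

s = 9/4, t = 0, maximum f = 27/2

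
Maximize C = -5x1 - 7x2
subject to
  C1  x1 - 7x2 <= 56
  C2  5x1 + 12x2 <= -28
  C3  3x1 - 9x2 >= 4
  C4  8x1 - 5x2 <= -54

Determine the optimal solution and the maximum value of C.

x1 = -119/3, x2 = -41/3, maximum C = 294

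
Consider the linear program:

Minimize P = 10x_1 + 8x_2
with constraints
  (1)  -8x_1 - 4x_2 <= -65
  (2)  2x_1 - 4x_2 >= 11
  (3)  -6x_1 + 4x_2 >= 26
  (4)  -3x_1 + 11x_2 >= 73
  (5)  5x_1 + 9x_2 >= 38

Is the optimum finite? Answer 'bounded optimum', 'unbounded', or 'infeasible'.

The boundaries -8x_1 - 4x_2 = -65 and -6x_1 + 4x_2 = 26 meet at (39/14, 299/28), but that point violates 2x_1 - 4x_2 ≥ 11. Every candidate vertex is excluded by some other constraint, so the feasible region is empty.

infeasible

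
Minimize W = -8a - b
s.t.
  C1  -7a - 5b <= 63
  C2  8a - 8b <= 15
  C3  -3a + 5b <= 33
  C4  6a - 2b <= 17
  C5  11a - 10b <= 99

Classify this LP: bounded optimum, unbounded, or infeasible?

Extreme points and W = -8a - b:
  (-143/32, -203/32) → W = 1347/32
  (-48/5, 21/25) → W = 1899/25
  (53/16, 23/16) → W = -447/16
  (151/24, 83/8) → W = -1457/24
The feasible region has finitely many vertices and no improving ray; the minimum is -1457/24 at (151/24, 83/8).

bounded optimum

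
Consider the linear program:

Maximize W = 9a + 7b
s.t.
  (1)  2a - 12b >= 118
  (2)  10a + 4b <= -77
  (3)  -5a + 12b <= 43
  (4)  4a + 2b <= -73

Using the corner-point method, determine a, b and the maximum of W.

a = -160/13, b = -309/26, maximum W = -5043/26

Corner points and W = 9a + 7b:
  (-161/3, -169/9) → W = -5530/9
  (-160/13, -309/26) → W = -5043/26
  (69/2, -211/2) → W = -428
The feasible region is unbounded (it extends along (2, -5), (-12, -5)), but W strictly decreases along every unbounded feasible direction, so there is no improving ray and the maximum is attained at a vertex.

The optimum lies where 2a - 12b = 118 and 4a + 2b = -73.
Solving simultaneously gives a = -160/13, b = -309/26.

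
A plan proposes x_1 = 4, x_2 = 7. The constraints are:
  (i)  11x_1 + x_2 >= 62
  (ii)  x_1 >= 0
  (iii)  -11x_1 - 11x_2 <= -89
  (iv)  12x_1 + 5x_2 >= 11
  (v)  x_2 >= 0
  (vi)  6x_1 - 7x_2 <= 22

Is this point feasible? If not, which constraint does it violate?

Constraint (i): 11x_1 + x_2 = 51, which is not ≥ 62. All other constraints are satisfied.

not feasible — violates (i)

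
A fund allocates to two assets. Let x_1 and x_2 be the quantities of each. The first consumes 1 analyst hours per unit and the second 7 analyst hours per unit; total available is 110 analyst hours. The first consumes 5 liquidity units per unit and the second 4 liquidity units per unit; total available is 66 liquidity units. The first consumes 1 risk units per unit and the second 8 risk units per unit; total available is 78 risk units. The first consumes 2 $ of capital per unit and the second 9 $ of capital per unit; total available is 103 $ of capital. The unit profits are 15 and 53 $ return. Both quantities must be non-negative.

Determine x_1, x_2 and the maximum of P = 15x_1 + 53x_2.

Feasible corners and P = 15x_1 + 53x_2:
  (0, 0) → P = 0
  (0, 39/4) → P = 2067/4
  (66/5, 0) → P = 198
  (6, 9) → P = 567

x_1 = 6, x_2 = 9, maximum P = 567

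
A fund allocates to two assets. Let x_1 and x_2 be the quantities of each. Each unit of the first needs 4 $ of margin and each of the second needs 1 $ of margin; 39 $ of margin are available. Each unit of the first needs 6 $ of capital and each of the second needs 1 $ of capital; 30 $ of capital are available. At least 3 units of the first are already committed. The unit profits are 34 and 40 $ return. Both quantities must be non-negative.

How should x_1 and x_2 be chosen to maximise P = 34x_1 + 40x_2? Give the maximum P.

Feasible corners and P = 34x_1 + 40x_2:
  (5, 0) → P = 170
  (3, 0) → P = 102
  (3, 12) → P = 582

The binding constraints are 6x_1 + x_2 = 30 and x_1 = 3.
Solving simultaneously gives x_1 = 3, x_2 = 12.

x_1 = 3, x_2 = 12, maximum P = 582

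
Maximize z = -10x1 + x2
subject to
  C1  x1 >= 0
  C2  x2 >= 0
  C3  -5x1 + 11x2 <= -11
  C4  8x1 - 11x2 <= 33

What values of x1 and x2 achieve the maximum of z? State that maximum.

x1 = 11/5, x2 = 0, maximum z = -22

Extreme points and z = -10x1 + x2:
  (11/5, 0) → z = -22
  (33/8, 0) → z = -165/4
  (22/3, 7/3) → z = -71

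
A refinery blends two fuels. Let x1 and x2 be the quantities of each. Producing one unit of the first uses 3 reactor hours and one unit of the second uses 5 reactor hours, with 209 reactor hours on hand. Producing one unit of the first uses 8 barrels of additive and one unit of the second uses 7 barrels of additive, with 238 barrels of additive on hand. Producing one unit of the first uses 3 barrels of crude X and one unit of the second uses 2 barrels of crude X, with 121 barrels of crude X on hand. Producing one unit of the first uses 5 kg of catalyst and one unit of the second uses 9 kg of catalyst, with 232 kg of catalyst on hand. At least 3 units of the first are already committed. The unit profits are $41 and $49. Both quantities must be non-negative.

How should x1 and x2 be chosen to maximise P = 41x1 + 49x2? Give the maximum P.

x1 = 14, x2 = 18, maximum P = 1456

Vertices and P = 41x1 + 49x2:
  (119/4, 0) → P = 4879/4
  (3, 0) → P = 123
  (14, 18) → P = 1456
  (3, 217/9) → P = 11740/9

The binding constraints are 8x1 + 7x2 = 238 and 5x1 + 9x2 = 232.
Solving simultaneously gives x1 = 14, x2 = 18.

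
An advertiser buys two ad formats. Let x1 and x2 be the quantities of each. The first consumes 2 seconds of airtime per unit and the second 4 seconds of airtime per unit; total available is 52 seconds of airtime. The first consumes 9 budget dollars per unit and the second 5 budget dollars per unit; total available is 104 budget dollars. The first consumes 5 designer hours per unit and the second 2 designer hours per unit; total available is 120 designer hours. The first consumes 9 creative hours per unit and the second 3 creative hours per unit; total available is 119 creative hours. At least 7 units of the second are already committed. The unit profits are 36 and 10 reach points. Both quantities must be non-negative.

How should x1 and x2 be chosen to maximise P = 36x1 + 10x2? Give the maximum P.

x1 = 23/3, x2 = 7, maximum P = 346

Vertices and P = 36x1 + 10x2:
  (0, 13) → P = 130
  (0, 7) → P = 70
  (6, 10) → P = 316
  (23/3, 7) → P = 346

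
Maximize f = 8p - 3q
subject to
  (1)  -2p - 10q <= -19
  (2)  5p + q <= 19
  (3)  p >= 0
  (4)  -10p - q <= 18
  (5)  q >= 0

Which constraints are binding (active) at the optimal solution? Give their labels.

Vertices and f = 8p - 3q:
  (57/16, 19/16) → f = 399/16
  (0, 19/10) → f = -57/10
  (0, 19) → f = -57

The maximum is at (57/16, 19/16). Substituting into each constraint, equality holds for (1) and (2); the remaining constraints have slack.

(1) and (2)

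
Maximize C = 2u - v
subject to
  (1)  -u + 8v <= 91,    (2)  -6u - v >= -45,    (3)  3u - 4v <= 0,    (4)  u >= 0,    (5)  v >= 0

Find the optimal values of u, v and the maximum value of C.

u = 20/3, v = 5, maximum C = 25/3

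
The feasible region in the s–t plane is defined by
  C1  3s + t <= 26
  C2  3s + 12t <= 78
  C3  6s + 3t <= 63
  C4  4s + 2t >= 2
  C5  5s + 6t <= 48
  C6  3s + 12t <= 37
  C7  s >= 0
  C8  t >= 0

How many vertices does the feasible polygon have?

Intersecting each pair of boundary lines and keeping only the points that satisfy every inequality leaves:
  (25/3, 1)
  (26/3, 0)
  (0, 1)
  (1/2, 0)
  (0, 37/12)

5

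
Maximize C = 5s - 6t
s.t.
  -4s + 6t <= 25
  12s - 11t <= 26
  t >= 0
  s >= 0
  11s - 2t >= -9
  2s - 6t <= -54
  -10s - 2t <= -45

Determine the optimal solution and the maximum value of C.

Vertices and C = 5s - 6t:
  (431/28, 101/7) → C = -269/28
  (29/2, 83/6) → C = -21/2
  (15, 14) → C = -9

The optimum lies where 12s - 11t = 26 and 2s - 6t = -54.
Solving simultaneously gives s = 15, t = 14.

s = 15, t = 14, maximum C = -9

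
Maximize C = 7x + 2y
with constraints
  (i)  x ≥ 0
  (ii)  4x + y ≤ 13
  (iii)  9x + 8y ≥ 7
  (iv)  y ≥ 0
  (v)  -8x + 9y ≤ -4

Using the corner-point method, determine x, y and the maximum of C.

x = 11/4, y = 2, maximum C = 93/4

The optimum lies where 4x + y = 13 and -8x + 9y = -4.
Solving simultaneously gives x = 11/4, y = 2.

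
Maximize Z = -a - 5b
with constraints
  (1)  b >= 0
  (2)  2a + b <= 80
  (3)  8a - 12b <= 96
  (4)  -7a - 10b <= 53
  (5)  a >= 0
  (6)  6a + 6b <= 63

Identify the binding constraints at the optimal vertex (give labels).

Vertices and Z = -a - 5b:
  (0, 0) → Z = 0
  (21/2, 0) → Z = -21/2
  (0, 21/2) → Z = -105/2

The maximum is at (0, 0). Substituting into each constraint, equality holds for (1) and (5); the remaining constraints have slack.

(1) and (5)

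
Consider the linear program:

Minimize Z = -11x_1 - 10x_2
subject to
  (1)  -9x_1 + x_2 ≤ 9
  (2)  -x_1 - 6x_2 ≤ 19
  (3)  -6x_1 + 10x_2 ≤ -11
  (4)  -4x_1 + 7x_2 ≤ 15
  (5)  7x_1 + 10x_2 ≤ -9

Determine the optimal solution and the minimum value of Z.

Feasible corners and Z = -11x_1 - 10x_2:
  (-73/55, -162/55) → Z = 2423/55
  (-101/84, -51/28) → Z = 2641/84
  (17/4, -31/8) → Z = -8
  (2/13, -131/130) → Z = 109/13

x_1 = 17/4, x_2 = -31/8, minimum Z = -8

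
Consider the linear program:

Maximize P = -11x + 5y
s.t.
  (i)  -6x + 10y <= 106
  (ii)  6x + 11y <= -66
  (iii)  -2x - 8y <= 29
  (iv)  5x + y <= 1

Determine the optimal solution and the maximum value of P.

Extreme points and P = -11x + 5y:
  (-913/63, 40/21) → P = 10643/63
  (-569/34, 19/34) → P = 3177/17
  (-209/26, -21/13) → P = 2089/26

x = -569/34, y = 19/34, maximum P = 3177/17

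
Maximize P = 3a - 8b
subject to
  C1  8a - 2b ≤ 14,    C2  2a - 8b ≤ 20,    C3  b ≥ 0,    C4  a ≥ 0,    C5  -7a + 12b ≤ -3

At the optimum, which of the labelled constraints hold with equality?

C1 and C3

Corner points and P = 3a - 8b:
  (7/4, 0) → P = 21/4
  (81/41, 37/41) → P = -53/41
  (3/7, 0) → P = 9/7

The maximum is at (7/4, 0). Substituting into each constraint, equality holds for C1 and C3; the remaining constraints have slack.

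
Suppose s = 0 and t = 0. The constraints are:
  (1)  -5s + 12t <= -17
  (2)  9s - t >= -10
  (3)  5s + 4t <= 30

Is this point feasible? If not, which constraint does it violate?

not feasible — violates (1)

Constraint (1): -5s + 12t = 0, which is not ≤ -17. All other constraints are satisfied.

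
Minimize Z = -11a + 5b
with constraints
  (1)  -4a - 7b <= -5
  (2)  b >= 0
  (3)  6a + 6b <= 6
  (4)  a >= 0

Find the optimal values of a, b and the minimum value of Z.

a = 2/3, b = 1/3, minimum Z = -17/3

Feasible corners and Z = -11a + 5b:
  (2/3, 1/3) → Z = -17/3
  (0, 5/7) → Z = 25/7
  (0, 1) → Z = 5

The optimum lies where -4a - 7b = -5 and 6a + 6b = 6.
Solving simultaneously gives a = 2/3, b = 1/3.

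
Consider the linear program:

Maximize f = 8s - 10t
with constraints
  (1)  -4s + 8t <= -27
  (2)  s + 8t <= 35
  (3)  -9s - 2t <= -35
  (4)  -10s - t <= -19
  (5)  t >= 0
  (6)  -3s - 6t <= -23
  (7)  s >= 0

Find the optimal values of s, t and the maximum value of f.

s = 35, t = 0, maximum f = 280

Corner points and f = 8s - 10t:
  (62/5, 113/40) → f = 1419/20
  (173/24, 11/48) → f = 443/8
  (35, 0) → f = 280
  (23/3, 0) → f = 184/3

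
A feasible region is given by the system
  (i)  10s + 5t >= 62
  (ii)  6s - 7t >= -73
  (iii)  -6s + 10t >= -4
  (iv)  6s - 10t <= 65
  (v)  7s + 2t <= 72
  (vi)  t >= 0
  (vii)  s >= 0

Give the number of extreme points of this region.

The feasible vertices (each the meet of two boundaries and inside every other half-plane) are:
  (69/100, 551/50)
  (64/13, 166/65)
  (358/61, 943/61)
  (364/41, 202/41)

4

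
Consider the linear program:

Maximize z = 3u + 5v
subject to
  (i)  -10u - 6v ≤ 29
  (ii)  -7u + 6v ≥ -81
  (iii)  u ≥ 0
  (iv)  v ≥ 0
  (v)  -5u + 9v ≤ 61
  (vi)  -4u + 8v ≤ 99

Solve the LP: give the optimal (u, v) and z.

u = 365/11, v = 832/33, maximum z = 7445/33

Feasible corners and z = 3u + 5v:
  (81/7, 0) → z = 243/7
  (365/11, 832/33) → z = 7445/33
  (0, 0) → z = 0
  (0, 61/9) → z = 305/9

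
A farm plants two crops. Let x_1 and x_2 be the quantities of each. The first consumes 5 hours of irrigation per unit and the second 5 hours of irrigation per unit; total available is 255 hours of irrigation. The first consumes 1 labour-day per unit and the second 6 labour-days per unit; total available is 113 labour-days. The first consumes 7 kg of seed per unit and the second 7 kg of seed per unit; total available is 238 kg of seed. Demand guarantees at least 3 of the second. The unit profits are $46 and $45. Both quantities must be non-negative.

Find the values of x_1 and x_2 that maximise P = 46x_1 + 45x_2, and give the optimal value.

At the optimal vertex, 7x_1 + 7x_2 = 238 and x_2 = 3.
Solving simultaneously gives x_1 = 31, x_2 = 3.

x_1 = 31, x_2 = 3, maximum P = 1561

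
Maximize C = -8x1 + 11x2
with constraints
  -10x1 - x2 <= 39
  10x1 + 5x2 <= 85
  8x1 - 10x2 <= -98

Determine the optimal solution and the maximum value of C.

Corner points and C = -8x1 + 11x2:
  (-7, 31) → C = 397
  (-122/27, 167/27) → C = 2813/27
  (18/7, 83/7) → C = 769/7

x1 = -7, x2 = 31, maximum C = 397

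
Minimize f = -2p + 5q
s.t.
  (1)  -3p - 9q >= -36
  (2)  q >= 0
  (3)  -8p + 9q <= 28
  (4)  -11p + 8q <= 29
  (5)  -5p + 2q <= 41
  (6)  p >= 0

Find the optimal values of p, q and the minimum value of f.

Extreme points and f = -2p + 5q:
  (12, 0) → f = -24
  (8/11, 124/33) → f = 52/3
  (0, 0) → f = 0
  (0, 28/9) → f = 140/9

At the optimal vertex, -3p - 9q = -36 and q = 0.
Solving simultaneously gives p = 12, q = 0.

p = 12, q = 0, minimum f = -24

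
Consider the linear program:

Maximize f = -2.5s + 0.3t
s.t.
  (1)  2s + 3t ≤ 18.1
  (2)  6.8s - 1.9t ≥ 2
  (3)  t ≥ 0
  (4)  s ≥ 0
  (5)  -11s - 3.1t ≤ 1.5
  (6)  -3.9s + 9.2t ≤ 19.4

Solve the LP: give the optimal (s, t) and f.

s = 5/17, t = 0, maximum f = -25/34

Extreme points and f = -2.5s + 0.3t:
  (181/20, 0) → f = -181/8
  (5416/1505, 10939/3010) → f = -237983/30100
  (5/17, 0) → f = -25/34
  (5526/5515, 13972/5515) → f = -48117/27575

The binding constraints are 6.8s - 1.9t = 2 and t = 0.
Solving simultaneously gives s = 5/17, t = 0.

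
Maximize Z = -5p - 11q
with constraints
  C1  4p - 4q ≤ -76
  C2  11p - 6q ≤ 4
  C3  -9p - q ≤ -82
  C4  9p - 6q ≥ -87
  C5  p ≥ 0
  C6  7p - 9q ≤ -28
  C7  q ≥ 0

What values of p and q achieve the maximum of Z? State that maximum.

p = 9, q = 28, maximum Z = -353

Corner points and Z = -5p - 11q:
  (118/5, 213/5) → Z = -2933/5
  (9, 28) → Z = -353
  (91/2, 331/4) → Z = -4551/4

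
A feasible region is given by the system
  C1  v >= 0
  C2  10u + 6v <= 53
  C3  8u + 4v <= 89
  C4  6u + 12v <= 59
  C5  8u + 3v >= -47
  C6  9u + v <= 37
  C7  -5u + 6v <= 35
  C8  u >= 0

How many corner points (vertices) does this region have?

Of the 28 pairwise boundary intersections, those satisfying every inequality are:
  (37/9, 0)
  (0, 0)
  (47/14, 68/21)
  (169/44, 107/44)
  (0, 59/12)

5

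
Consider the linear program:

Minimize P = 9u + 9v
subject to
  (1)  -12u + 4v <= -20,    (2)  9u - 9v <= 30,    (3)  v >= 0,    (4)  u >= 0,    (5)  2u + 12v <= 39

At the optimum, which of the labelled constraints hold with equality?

Extreme points and P = 9u + 9v:
  (5/3, 0) → P = 15
  (99/38, 107/38) → P = 927/19
  (10/3, 0) → P = 30
  (79/14, 97/42) → P = 501/7

The minimum is at (5/3, 0). Substituting into each constraint, equality holds for (1) and (3); the remaining constraints have slack.

(1) and (3)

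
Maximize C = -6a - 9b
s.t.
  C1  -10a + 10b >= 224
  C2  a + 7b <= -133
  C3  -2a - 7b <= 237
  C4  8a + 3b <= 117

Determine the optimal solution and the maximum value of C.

a = -104, b = -29/7, maximum C = 4629/7

The optimum lies where a + 7b = -133 and -2a - 7b = 237.
Solving simultaneously gives a = -104, b = -29/7.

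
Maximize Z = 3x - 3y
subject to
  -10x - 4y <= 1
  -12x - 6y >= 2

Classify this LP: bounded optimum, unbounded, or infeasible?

unbounded

From the feasible point (1/6, -2/3), moving in the direction (4, -10) keeps every constraint satisfied while Z increases without bound.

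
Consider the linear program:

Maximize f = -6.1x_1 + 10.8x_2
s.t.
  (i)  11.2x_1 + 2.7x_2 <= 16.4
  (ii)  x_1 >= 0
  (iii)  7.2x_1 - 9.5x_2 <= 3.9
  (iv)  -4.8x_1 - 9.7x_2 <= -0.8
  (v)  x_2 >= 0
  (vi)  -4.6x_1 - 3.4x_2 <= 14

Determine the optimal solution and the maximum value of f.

Corner points and f = -6.1x_1 + 10.8x_2:
  (0, 164/27) → f = 328/5
  (16633/12584, 930/1573) → f = -211093/125840
  (0, 8/97) → f = 432/485
  (13/24, 0) → f = -793/240
  (1/6, 0) → f = -61/60

The optimum lies where 11.2x_1 + 2.7x_2 = 16.4 and x_1 = 0.
Solving simultaneously gives x_1 = 0, x_2 = 164/27.

x_1 = 0, x_2 = 164/27, maximum f = 328/5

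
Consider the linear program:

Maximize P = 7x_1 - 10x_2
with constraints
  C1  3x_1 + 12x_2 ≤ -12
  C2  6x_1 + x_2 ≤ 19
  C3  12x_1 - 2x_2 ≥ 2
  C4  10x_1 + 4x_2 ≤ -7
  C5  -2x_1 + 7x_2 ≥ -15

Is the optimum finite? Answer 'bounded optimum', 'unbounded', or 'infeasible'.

Vertices and P = 7x_1 - 10x_2:
  (-3/34, -26/17) → P = 499/34
  (-1/5, -11/5) → P = 103/5
  (11/78, -82/39) → P = 1717/78
The feasible region has finitely many vertices and no improving ray; the maximum is 1717/78 at (11/78, -82/39).

bounded optimum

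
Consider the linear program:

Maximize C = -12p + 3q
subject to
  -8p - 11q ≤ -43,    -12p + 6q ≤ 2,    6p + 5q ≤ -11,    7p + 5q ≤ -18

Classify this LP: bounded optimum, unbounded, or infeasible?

The boundaries -8p - 11q = -43 and 6p + 5q = -11 meet at (-168/13, 173/13), but that point violates -12p + 6q ≤ 2. Every candidate vertex is excluded by some other constraint, so the feasible region is empty.

infeasible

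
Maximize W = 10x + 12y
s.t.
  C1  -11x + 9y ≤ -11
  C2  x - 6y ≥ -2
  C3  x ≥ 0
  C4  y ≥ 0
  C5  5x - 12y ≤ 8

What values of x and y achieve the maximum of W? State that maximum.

x = 4, y = 1, maximum W = 52

The optimum lies where x - 6y = -2 and 5x - 12y = 8.
Solving simultaneously gives x = 4, y = 1.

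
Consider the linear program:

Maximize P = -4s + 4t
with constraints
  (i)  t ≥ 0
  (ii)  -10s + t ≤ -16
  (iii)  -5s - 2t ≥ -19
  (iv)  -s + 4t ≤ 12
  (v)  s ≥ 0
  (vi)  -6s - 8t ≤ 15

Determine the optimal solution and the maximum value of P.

Vertices and P = -4s + 4t:
  (8/5, 0) → P = -32/5
  (19/5, 0) → P = -76/5
  (76/39, 136/39) → P = 80/13
  (26/11, 79/22) → P = 54/11

At the optimal vertex, -10s + t = -16 and -s + 4t = 12.
Solving simultaneously gives s = 76/39, t = 136/39.

s = 76/39, t = 136/39, maximum P = 80/13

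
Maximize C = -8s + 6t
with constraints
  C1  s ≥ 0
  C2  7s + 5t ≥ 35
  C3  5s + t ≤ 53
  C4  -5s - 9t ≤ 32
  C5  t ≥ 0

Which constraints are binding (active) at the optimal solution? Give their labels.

Extreme points and C = -8s + 6t:
  (0, 7) → C = 42
  (0, 53) → C = 318
  (5, 0) → C = -40
  (53/5, 0) → C = -424/5

The maximum is at (0, 53). Substituting into each constraint, equality holds for C1 and C3; the remaining constraints have slack.

C1 and C3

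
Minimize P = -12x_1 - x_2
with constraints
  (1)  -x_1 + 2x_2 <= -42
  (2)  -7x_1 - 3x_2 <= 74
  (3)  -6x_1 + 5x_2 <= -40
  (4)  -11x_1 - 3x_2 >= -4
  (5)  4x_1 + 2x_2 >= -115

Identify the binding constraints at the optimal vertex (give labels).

Extreme points and P = -12x_1 - x_2:
  (-22/17, -368/17) → P = 632/17
  (134/25, -458/25) → P = -46
  (39/2, -421/6) → P = -983/6

The minimum is at (39/2, -421/6). Substituting into each constraint, equality holds for (2) and (4); the remaining constraints have slack.

(2) and (4)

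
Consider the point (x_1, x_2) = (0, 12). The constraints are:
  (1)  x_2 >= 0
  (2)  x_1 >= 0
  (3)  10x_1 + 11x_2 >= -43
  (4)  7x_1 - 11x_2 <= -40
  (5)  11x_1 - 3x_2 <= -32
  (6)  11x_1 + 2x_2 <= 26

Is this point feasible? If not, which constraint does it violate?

feasible

(1): 12 ≥ 0 ✓
(2): 0 ≥ 0 ✓
(3): 132 ≥ -43 ✓
(4): -132 ≤ -40 ✓
(5): -36 ≤ -32 ✓
(6): 24 ≤ 26 ✓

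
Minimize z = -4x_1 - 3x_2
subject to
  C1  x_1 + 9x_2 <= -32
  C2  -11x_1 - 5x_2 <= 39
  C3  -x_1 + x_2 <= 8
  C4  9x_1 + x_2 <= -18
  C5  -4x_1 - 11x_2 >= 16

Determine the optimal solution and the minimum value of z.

Corner points and z = -4x_1 - 3x_2:
  (-191/94, -313/94) → z = 1703/94
  (-13/8, -27/8) → z = 133/8
  (-3/2, -9/2) → z = 39/2

x_1 = -13/8, x_2 = -27/8, minimum z = 133/8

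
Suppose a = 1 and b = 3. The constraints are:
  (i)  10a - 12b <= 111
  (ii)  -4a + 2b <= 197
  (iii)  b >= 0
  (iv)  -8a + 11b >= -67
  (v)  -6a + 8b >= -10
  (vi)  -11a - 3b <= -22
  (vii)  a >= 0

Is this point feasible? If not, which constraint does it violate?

not feasible — violates (vi)

Constraint (vi): -11a - 3b = -20, which is not ≤ -22. All other constraints are satisfied.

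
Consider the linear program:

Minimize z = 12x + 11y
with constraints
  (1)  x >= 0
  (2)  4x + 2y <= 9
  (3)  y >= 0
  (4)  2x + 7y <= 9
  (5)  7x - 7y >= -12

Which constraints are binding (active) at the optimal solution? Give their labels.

Vertices and z = 12x + 11y:
  (0, 0) → z = 0
  (0, 9/7) → z = 99/7
  (9/4, 0) → z = 27
  (15/8, 3/4) → z = 123/4

The minimum is at (0, 0). Substituting into each constraint, equality holds for (1) and (3); the remaining constraints have slack.

(1) and (3)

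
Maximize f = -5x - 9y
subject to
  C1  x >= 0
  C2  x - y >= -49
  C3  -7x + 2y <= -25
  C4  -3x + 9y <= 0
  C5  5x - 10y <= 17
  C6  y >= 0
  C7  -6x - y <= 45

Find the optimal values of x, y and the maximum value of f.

x = 18/5, y = 1/10, maximum f = -189/10

At the optimal vertex, -7x + 2y = -25 and 5x - 10y = 17.
Solving simultaneously gives x = 18/5, y = 1/10.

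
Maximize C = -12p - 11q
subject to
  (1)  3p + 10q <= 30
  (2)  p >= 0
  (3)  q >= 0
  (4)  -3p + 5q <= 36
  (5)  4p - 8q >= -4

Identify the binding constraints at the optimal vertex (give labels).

Feasible corners and C = -12p - 11q:
  (10, 0) → C = -120
  (25/8, 33/16) → C = -963/16
  (0, 0) → C = 0
  (0, 1/2) → C = -11/2

The maximum is at (0, 0). Substituting into each constraint, equality holds for (2) and (3); the remaining constraints have slack.

(2) and (3)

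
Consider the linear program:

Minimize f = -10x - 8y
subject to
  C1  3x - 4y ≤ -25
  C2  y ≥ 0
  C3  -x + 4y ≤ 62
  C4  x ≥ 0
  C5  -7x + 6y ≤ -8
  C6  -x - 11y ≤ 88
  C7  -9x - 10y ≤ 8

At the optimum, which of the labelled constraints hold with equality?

Extreme points and f = -10x - 8y:
  (37/2, 161/8) → f = -346
  (91/5, 199/10) → f = -1706/5
  (202/11, 221/11) → f = -3788/11

The minimum is at (37/2, 161/8). Substituting into each constraint, equality holds for C1 and C3; the remaining constraints have slack.

C1 and C3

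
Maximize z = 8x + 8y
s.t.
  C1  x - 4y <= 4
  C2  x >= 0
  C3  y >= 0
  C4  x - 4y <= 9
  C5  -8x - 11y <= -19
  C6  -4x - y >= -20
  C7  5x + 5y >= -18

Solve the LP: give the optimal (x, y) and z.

x = 0, y = 20, maximum z = 160

Vertices and z = 8x + 8y:
  (4, 0) → z = 32
  (84/17, 4/17) → z = 704/17
  (0, 19/11) → z = 152/11
  (0, 20) → z = 160
  (19/8, 0) → z = 19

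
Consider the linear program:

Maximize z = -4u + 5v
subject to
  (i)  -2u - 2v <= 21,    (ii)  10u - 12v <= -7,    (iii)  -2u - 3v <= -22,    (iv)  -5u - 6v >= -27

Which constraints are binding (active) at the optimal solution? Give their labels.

Vertices and z = -4u + 5v:
  (-107/2, 43) → z = 429
  (-90, 159/2) → z = 1515/2
  (-17, 56/3) → z = 484/3

The maximum is at (-90, 159/2). Substituting into each constraint, equality holds for (i) and (iv); the remaining constraints have slack.

(i) and (iv)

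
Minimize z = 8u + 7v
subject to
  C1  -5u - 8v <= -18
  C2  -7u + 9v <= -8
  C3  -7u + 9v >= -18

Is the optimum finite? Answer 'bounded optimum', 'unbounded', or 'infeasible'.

Vertices and z = 8u + 7v:
  (226/101, 86/101) → z = 2410/101
  (306/101, 36/101) → z = 2700/101
The feasible region has finitely many vertices and no improving ray; the minimum is 2410/101 at (226/101, 86/101).

bounded optimum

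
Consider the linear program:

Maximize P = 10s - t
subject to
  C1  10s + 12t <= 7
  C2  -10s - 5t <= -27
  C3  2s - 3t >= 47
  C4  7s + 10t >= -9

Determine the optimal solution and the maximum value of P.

Feasible corners and P = 10s - t:
  (65/6, -76/9) → P = 1051/9
  (89/8, -139/16) → P = 1919/16
  (443/41, -347/41) → P = 4777/41

At the optimal vertex, 10s + 12t = 7 and 7s + 10t = -9.
Solving simultaneously gives s = 89/8, t = -139/16.

s = 89/8, t = -139/16, maximum P = 1919/16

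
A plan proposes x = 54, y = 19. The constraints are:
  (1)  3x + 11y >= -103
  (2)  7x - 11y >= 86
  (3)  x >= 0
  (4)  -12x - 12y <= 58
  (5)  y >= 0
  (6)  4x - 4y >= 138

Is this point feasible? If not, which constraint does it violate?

feasible

(1): 371 ≥ -103 ✓
(2): 169 ≥ 86 ✓
(3): 54 ≥ 0 ✓
(4): -876 ≤ 58 ✓
(5): 19 ≥ 0 ✓
(6): 140 ≥ 138 ✓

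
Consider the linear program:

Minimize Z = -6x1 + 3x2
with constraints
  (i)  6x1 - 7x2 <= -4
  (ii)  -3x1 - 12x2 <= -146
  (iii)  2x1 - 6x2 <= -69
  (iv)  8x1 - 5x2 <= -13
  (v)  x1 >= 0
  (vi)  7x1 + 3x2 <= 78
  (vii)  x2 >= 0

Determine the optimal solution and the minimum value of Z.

x1 = 87/16, x2 = 213/16, minimum Z = 117/16

Feasible corners and Z = -6x1 + 3x2:
  (8/7, 499/42) → Z = 403/14
  (0, 73/6) → Z = 73/2
  (87/16, 213/16) → Z = 117/16
  (0, 26) → Z = 78

The optimum lies where 2x1 - 6x2 = -69 and 7x1 + 3x2 = 78.
Solving simultaneously gives x1 = 87/16, x2 = 213/16.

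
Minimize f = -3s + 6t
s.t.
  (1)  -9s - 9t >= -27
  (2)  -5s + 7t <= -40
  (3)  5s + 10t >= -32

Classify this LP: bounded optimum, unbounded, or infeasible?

bounded optimum

Corner points and f = -3s + 6t:
  (61/12, -25/12) → f = -111/4
  (62/5, -47/5) → f = -468/5
  (176/85, -72/17) → f = -2688/85
The feasible region has finitely many vertices and no improving ray; the minimum is -468/5 at (62/5, -47/5).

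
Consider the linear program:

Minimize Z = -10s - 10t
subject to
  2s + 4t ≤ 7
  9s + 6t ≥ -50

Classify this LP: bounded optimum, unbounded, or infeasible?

From the feasible point (-121/12, 163/24), moving in the direction (4, -2) keeps every constraint satisfied while Z decreases without bound.

unbounded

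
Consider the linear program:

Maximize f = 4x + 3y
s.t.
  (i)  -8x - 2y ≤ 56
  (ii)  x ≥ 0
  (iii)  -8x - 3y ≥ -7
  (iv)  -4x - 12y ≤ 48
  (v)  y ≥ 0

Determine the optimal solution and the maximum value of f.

Corner points and f = 4x + 3y:
  (0, 7/3) → f = 7
  (0, 0) → f = 0
  (7/8, 0) → f = 7/2

At the optimal vertex, x = 0 and -8x - 3y = -7.
Solving simultaneously gives x = 0, y = 7/3.

x = 0, y = 7/3, maximum f = 7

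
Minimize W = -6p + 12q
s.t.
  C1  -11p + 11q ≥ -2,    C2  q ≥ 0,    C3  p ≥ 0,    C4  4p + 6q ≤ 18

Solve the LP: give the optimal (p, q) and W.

Extreme points and W = -6p + 12q:
  (2/11, 0) → W = -12/11
  (21/11, 19/11) → W = 102/11
  (0, 0) → W = 0
  (0, 3) → W = 36

The binding constraints are -11p + 11q = -2 and q = 0.
Solving simultaneously gives p = 2/11, q = 0.

p = 2/11, q = 0, minimum W = -12/11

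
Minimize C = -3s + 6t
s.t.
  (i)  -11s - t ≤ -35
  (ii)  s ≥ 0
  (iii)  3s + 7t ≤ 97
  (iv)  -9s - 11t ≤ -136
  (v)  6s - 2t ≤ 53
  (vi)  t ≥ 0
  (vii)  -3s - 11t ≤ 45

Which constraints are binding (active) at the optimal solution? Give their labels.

(iv) and (v)

Corner points and C = -3s + 6t:
  (2, 13) → C = 72
  (249/112, 1181/112) → C = 6339/112
  (565/48, 141/16) → C = 281/16
  (285/28, 113/28) → C = -177/28

The minimum is at (285/28, 113/28). Substituting into each constraint, equality holds for (iv) and (v); the remaining constraints have slack.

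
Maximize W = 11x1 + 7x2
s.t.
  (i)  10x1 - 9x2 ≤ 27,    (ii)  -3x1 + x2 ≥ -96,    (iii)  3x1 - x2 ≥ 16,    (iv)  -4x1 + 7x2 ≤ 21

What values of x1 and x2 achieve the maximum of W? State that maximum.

x1 = 189/17, x2 = 159/17, maximum W = 3192/17

Corner points and W = 11x1 + 7x2:
  (117/17, 79/17) → W = 1840/17
  (189/17, 159/17) → W = 3192/17
  (133/17, 127/17) → W = 2352/17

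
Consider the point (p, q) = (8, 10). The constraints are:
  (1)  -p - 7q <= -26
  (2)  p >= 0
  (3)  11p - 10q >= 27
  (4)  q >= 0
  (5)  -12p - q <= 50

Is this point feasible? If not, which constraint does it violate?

Constraint (3): 11p - 10q = -12, which is not ≥ 27. All other constraints are satisfied.

not feasible — violates (3)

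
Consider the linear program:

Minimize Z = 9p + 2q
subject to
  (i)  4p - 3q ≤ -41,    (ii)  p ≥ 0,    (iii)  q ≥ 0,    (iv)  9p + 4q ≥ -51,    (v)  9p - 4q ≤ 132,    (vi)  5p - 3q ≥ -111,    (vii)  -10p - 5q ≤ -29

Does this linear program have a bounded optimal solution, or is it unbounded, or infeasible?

bounded optimum

Feasible corners and Z = 9p + 2q:
  (0, 41/3) → Z = 82/3
  (560/11, 897/11) → Z = 6834/11
  (0, 37) → Z = 74
  (120, 237) → Z = 1554
The feasible region has finitely many vertices and no improving ray; the minimum is 82/3 at (0, 41/3).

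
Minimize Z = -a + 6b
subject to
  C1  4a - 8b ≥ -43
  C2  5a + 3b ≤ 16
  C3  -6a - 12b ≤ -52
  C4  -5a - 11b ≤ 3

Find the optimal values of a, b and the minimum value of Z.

Feasible corners and Z = -a + 6b:
  (-1/52, 279/52) → Z = 1675/52
  (-25/24, 233/48) → Z = 181/6
  (6/7, 82/21) → Z = 158/7

a = 6/7, b = 82/21, minimum Z = 158/7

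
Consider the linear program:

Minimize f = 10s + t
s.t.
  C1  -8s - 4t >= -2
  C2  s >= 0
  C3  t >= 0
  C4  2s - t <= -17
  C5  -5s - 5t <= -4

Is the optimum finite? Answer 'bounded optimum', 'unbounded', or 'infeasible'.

The boundaries -8s - 4t = -2 and 2s - t = -17 meet at (-33/8, 35/4), but that point violates s ≥ 0. Every candidate vertex is excluded by some other constraint, so the feasible region is empty.

infeasible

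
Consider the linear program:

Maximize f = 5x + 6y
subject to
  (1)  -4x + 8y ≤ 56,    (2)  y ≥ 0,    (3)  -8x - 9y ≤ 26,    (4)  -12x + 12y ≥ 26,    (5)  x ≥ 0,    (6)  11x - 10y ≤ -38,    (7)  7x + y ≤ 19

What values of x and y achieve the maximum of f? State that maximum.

Corner points and f = 5x + 6y:
  (0, 7) → f = 42
  (8/5, 39/5) → f = 274/5
  (0, 19/5) → f = 114/5
  (152/81, 475/81) → f = 3610/81

x = 8/5, y = 39/5, maximum f = 274/5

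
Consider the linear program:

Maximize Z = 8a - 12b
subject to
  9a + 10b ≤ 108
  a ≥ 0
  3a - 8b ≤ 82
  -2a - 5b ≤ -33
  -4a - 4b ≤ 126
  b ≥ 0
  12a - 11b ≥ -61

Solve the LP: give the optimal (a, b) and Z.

a = 42/5, b = 81/25, maximum Z = 708/25

Extreme points and Z = 8a - 12b:
  (42/5, 81/25) → Z = 708/25
  (578/219, 615/73) → Z = -17516/219
  (29/41, 259/41) → Z = -2876/41

The optimum lies where 9a + 10b = 108 and -2a - 5b = -33.
Solving simultaneously gives a = 42/5, b = 81/25.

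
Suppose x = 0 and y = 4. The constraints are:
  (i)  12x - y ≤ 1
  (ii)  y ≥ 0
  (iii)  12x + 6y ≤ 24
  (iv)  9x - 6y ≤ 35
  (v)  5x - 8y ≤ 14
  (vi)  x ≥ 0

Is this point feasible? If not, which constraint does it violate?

(i): -4 ≤ 1 ✓
(ii): 4 ≥ 0 ✓
(iii): 24 ≤ 24 ✓
(iv): -24 ≤ 35 ✓
(v): -32 ≤ 14 ✓
(vi): 0 ≥ 0 ✓

feasible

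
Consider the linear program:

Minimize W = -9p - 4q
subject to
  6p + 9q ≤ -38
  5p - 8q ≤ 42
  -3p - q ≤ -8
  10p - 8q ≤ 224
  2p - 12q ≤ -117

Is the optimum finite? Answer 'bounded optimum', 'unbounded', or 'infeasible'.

infeasible

The boundaries 6p + 9q = -38 and 2p - 12q = -117 meet at (-503/30, 313/45), but that point violates -3p - q ≤ -8. Every candidate vertex is excluded by some other constraint, so the feasible region is empty.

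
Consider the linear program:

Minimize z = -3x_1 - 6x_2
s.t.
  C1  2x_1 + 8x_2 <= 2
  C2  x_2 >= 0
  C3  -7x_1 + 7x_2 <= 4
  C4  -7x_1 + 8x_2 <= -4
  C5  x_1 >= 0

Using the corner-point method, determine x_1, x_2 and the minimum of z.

Vertices and z = -3x_1 - 6x_2:
  (1, 0) → z = -3
  (2/3, 1/12) → z = -5/2
  (4/7, 0) → z = -12/7

x_1 = 1, x_2 = 0, minimum z = -3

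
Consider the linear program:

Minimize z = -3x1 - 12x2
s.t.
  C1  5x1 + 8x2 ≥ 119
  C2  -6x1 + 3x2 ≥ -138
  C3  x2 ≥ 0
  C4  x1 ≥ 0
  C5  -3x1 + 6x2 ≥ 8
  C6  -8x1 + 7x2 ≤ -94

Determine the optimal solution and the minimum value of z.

Vertices and z = -3x1 - 12x2:
  (284/9, 154/9) → z = -300
  (38, 30) → z = -474
  (620/27, 346/27) → z = -668/3

At the optimal vertex, -6x1 + 3x2 = -138 and -8x1 + 7x2 = -94.
Solving simultaneously gives x1 = 38, x2 = 30.

x1 = 38, x2 = 30, minimum z = -474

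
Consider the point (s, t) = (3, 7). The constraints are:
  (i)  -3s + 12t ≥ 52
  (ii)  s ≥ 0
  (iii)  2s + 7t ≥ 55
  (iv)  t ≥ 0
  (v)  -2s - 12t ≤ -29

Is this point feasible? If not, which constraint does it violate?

(i): 75 ≥ 52 ✓
(ii): 3 ≥ 0 ✓
(iii): 55 ≥ 55 ✓
(iv): 7 ≥ 0 ✓
(v): -90 ≤ -29 ✓

feasible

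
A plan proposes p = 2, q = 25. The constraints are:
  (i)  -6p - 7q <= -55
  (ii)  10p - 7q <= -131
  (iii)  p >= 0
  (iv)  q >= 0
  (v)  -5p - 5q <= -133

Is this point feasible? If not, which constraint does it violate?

(i): -187 ≤ -55 ✓
(ii): -155 ≤ -131 ✓
(iii): 2 ≥ 0 ✓
(iv): 25 ≥ 0 ✓
(v): -135 ≤ -133 ✓

feasible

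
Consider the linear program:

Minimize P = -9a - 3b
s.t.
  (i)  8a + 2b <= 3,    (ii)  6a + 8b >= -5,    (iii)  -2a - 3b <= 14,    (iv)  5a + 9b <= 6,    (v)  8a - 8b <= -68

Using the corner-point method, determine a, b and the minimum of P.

a = -141/28, b = 97/28, minimum P = 489/14

Vertices and P = -9a - 3b:
  (-93/14, 61/14) → P = 327/7
  (-73/14, 23/7) → P = 519/14
  (-141/28, 97/28) → P = 489/14

At the optimal vertex, 5a + 9b = 6 and 8a - 8b = -68.
Solving simultaneously gives a = -141/28, b = 97/28.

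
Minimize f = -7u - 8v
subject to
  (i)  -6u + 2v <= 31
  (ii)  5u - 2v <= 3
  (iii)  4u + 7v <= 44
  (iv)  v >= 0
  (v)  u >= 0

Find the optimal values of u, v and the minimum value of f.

Vertices and f = -7u - 8v:
  (109/43, 208/43) → f = -2427/43
  (3/5, 0) → f = -21/5
  (0, 44/7) → f = -352/7
  (0, 0) → f = 0

The optimum lies where 5u - 2v = 3 and 4u + 7v = 44.
Solving simultaneously gives u = 109/43, v = 208/43.

u = 109/43, v = 208/43, minimum f = -2427/43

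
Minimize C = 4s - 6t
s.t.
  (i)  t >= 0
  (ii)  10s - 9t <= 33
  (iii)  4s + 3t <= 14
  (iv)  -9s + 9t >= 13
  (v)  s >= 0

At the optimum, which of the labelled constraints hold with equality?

Feasible corners and C = 4s - 6t:
  (29/21, 178/63) → C = -80/7
  (0, 14/3) → C = -28
  (0, 13/9) → C = -26/3

The minimum is at (0, 14/3). Substituting into each constraint, equality holds for (iii) and (v); the remaining constraints have slack.

(iii) and (v)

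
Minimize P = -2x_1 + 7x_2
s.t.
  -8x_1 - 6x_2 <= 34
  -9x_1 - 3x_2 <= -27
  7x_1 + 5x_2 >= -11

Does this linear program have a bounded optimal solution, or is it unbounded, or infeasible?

unbounded

From the feasible point (52, -75), moving in the direction (6, -8) keeps every constraint satisfied while P decreases without bound.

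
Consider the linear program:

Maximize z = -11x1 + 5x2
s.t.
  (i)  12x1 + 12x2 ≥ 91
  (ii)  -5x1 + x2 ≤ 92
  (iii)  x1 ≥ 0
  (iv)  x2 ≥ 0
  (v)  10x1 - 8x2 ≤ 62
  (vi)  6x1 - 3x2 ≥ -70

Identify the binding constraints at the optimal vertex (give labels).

Extreme points and z = -11x1 + 5x2:
  (0, 91/12) → z = 455/12
  (184/27, 83/108) → z = -7681/108
  (0, 70/3) → z = 350/3
The feasible region is unbounded (it extends along (4, 5), (1, 2)), but z strictly decreases along every unbounded feasible direction, so there is no improving ray and the maximum is attained at a vertex.

The maximum is at (0, 70/3). Substituting into each constraint, equality holds for (iii) and (vi); the remaining constraints have slack.

(iii) and (vi)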